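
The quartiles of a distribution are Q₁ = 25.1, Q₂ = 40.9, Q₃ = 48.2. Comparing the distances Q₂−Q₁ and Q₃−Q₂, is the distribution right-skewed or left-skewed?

Q₂ − Q₁ = 15.8;  Q₃ − Q₂ = 7.3
Q₂ − Q₁ > Q₃ − Q₂ ⇒ the lower half is more spread out ⇒ left-skewed.

left-skewed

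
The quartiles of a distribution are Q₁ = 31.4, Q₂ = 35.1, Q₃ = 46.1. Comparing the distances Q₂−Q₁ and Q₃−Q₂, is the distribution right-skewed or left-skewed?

Q₂ − Q₁ = 3.7;  Q₃ − Q₂ = 11.0
Q₃ − Q₂ > Q₂ − Q₁ ⇒ the upper half is more spread out ⇒ right-skewed.

right-skewed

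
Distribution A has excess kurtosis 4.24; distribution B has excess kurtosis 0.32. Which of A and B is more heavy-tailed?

Higher excess kurtosis ⇒ heavier tails relative to the normal distribution.
4.24 vs 0.32: the larger is 4.24, so A has heavier tails.

A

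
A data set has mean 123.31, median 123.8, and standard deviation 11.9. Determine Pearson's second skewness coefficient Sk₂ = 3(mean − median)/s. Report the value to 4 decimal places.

-0.1235

Sk₂ = 3(123.31 − 123.8) / 11.9 = 3 × -0.4900 / 11.9
    = -1.4700 / 11.9 ≈ -0.1235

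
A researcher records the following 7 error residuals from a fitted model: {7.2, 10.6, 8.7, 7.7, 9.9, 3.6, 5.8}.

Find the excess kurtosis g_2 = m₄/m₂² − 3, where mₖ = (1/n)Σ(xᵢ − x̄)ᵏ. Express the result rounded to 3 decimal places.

x̄ = 7.6429
Σ(xᵢ − x̄)² = 34.8971 ⇒ m₂ = 4.98531
Σ(xᵢ − x̄)⁴ = 382.3956 ⇒ m₄ = 54.62795
m₂² = 24.85328
g_2 = m₄/m₂² − 3 = 2.19802 − 3 ≈ -0.802

-0.802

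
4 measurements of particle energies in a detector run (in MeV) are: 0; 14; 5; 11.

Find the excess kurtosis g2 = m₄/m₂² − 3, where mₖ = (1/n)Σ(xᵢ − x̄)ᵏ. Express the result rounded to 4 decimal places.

x̄ = 7.5000
Σ(xᵢ − x̄)² = 117.0000 ⇒ m₂ = 29.25000
Σ(xᵢ − x̄)⁴ = 5138.2500 ⇒ m₄ = 1284.56250
m₂² = 855.56250
g2 = m₄/m₂² − 3 = 1.50142 − 3 ≈ -1.4986

-1.4986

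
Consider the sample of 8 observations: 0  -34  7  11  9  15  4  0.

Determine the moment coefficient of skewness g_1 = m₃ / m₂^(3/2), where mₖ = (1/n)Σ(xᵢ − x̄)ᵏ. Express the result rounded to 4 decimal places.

-1.7546

x̄ = (0 - 34 + 7 + 11 + 9 + 15 + 4 + 0) / 8 = 1.5000
deviations (xᵢ − x̄): -1.5000, -35.5000, 5.5000, 9.5000, 7.5000, 13.5000, 2.5000, -1.5000
Σ(xᵢ − x̄)² = 1630.0000 ⇒ m₂ = 1630.0000/8 = 203.75000
Σ(xᵢ − x̄)³ = -40824.0000 ⇒ m₃ = -40824.0000/8 = -5103.00000
m₂^(3/2) = 203.75000^(1.5) = 2908.34837
g_1 = m₃ / m₂^(3/2) = -5103.00000 / 2908.34837 ≈ -1.7546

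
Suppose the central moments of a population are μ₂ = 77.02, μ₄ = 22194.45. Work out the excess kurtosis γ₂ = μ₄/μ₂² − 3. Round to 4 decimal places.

0.7414

μ₂² = 77.02² = 5932.08040
μ₄/μ₂² = 22194.45 / 5932.08040 = 3.74143
γ₂ = 3.74143 − 3 ≈ 0.7414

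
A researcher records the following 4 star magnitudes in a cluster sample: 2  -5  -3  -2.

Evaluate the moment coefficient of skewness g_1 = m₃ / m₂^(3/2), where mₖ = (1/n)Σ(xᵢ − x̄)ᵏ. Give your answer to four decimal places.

x̄ = (2 - 5 - 3 - 2) / 4 = -2.0000
deviations (xᵢ − x̄): 4.0000, -3.0000, -1.0000, 0.0000
Σ(xᵢ − x̄)² = 26.0000 ⇒ m₂ = 26.0000/4 = 6.50000
Σ(xᵢ − x̄)³ = 36.0000 ⇒ m₃ = 36.0000/4 = 9.00000
m₂^(3/2) = 6.50000^(1.5) = 16.57181
g_1 = m₃ / m₂^(3/2) = 9.00000 / 16.57181 ≈ 0.5431

0.5431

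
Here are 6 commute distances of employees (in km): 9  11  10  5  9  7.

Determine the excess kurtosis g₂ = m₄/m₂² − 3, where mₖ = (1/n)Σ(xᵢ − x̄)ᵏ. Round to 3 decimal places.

x̄ = 8.5000
Σ(xᵢ − x̄)² = 23.5000 ⇒ m₂ = 3.91667
Σ(xᵢ − x̄)⁴ = 199.3750 ⇒ m₄ = 33.22917
m₂² = 15.34028
g₂ = m₄/m₂² − 3 = 2.16614 − 3 ≈ -0.834

-0.834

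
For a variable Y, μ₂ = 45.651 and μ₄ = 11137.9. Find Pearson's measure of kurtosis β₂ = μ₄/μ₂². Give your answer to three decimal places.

μ₂² = 45.651² = 2084.01380
μ₄/μ₂² = 11137.9 / 2084.01380 = 5.34445
β₂ ≈ 5.344

5.344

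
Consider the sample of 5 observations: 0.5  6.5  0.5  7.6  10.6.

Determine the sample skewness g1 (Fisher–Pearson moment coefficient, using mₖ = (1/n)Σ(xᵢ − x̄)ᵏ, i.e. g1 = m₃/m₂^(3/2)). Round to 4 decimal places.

x̄ = (0.5 + 6.5 + 0.5 + 7.6 + 10.6) / 5 = 5.1400
deviations (xᵢ − x̄): -4.6400, 1.3600, -4.6400, 2.4600, 5.4600
Σ(xᵢ − x̄)² = 80.7720 ⇒ m₂ = 80.7720/5 = 16.15440
Σ(xᵢ − x̄)³ = -19.6210 ⇒ m₃ = -19.6210/5 = -3.92419
m₂^(3/2) = 16.15440^(1.5) = 64.92863
g1 = m₃ / m₂^(3/2) = -3.92419 / 64.92863 ≈ -0.0604

-0.0604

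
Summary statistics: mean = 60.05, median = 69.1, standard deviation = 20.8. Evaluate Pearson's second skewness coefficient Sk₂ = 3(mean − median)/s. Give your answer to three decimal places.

-1.305

Sk₂ = 3(60.05 − 69.1) / 20.8 = 3 × -9.0500 / 20.8
    = -27.1500 / 20.8 ≈ -1.305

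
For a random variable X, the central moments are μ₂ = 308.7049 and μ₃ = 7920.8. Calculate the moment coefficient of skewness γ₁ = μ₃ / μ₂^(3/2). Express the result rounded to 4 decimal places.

σ = √μ₂ = √308.7049 = 17.57000
σ³ = μ₂^(3/2) = 5423.94509
γ₁ = μ₃/σ³ = 7920.8 / 5423.94509 ≈ 1.4603

1.4603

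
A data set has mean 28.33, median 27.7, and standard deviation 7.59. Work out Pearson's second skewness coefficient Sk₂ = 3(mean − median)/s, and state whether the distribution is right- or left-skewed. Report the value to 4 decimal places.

Sk₂ = 3(28.33 − 27.7) / 7.59 = 3 × 0.6300 / 7.59
    = 1.8900 / 7.59 ≈ 0.2490
Sk₂ > 0 ⇒ mean > median ⇒ right-skewed (positive skew).

0.2490, right-skewed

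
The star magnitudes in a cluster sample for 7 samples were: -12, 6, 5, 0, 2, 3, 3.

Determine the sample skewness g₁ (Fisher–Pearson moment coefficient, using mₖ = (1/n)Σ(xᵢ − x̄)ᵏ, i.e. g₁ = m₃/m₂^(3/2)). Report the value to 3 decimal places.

x̄ = (-12 + 6 + 5 + 0 + 2 + 3 + 3) / 7 = 1.0000
deviations (xᵢ − x̄): -13.0000, 5.0000, 4.0000, -1.0000, 1.0000, 2.0000, 2.0000
Σ(xᵢ − x̄)² = 220.0000 ⇒ m₂ = 220.0000/7 = 31.42857
Σ(xᵢ − x̄)³ = -1992.0000 ⇒ m₃ = -1992.0000/7 = -284.57143
m₂^(3/2) = 31.42857^(1.5) = 176.19231
g₁ = m₃ / m₂^(3/2) = -284.57143 / 176.19231 ≈ -1.615

-1.615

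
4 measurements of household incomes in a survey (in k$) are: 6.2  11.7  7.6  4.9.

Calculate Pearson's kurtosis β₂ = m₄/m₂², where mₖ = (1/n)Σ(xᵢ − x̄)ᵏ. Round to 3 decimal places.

x̄ = 7.6000
Σ(xᵢ − x̄)² = 26.0600 ⇒ m₂ = 6.51500
Σ(xᵢ − x̄)⁴ = 339.5618 ⇒ m₄ = 84.89045
m₂² = 42.44522
β₂ = m₄/m₂² = 84.89045 / 42.44522 ≈ 2.000

2.000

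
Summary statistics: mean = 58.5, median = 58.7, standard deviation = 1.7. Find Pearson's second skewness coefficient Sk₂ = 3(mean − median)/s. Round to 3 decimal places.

-0.353

Sk₂ = 3(58.5 − 58.7) / 1.7 = 3 × -0.2000 / 1.7
    = -0.6000 / 1.7 ≈ -0.353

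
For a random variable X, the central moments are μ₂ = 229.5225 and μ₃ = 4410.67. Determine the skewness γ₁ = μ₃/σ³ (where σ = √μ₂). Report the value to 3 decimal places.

σ = √μ₂ = √229.5225 = 15.15000
σ³ = μ₂^(3/2) = 3477.26588
γ₁ = μ₃/σ³ = 4410.67 / 3477.26588 ≈ 1.268

1.268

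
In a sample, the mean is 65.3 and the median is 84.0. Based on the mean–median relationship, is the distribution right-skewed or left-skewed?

mean − median = 65.3 − 84.0 = -18.7
mean < median ⇒ the longer tail is on the left ⇒ left-skewed (negatively skewed).

left-skewed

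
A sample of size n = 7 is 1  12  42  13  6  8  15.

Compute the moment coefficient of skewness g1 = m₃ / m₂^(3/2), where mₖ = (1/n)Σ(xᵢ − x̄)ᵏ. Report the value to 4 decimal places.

x̄ = (1 + 12 + 42 + 13 + 6 + 8 + 15) / 7 = 13.8571
deviations (xᵢ − x̄): -12.8571, -1.8571, 28.1429, -0.8571, -7.8571, -5.8571, 1.1429
Σ(xᵢ − x̄)² = 1058.8571 ⇒ m₂ = 1058.8571/7 = 151.26531
Σ(xᵢ − x̄)³ = 19472.8163 ⇒ m₃ = 19472.8163/7 = 2781.83090
m₂^(3/2) = 151.26531^(1.5) = 1860.41142
g1 = m₃ / m₂^(3/2) = 2781.83090 / 1860.41142 ≈ 1.4953

1.4953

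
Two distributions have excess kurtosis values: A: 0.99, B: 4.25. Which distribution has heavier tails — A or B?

Higher excess kurtosis ⇒ heavier tails relative to the normal distribution.
0.99 vs 4.25: the larger is 4.25, so B has heavier tails.

B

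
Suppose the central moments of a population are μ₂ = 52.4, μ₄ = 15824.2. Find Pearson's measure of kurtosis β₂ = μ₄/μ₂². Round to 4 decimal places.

μ₂² = 52.4² = 2745.76000
μ₄/μ₂² = 15824.2 / 2745.76000 = 5.76314
β₂ ≈ 5.7631

5.7631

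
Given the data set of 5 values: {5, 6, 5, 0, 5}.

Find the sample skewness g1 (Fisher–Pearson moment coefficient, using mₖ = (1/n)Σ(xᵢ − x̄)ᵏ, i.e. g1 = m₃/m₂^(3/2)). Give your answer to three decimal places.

x̄ = (5 + 6 + 5 + 0 + 5) / 5 = 4.2000
deviations (xᵢ − x̄): 0.8000, 1.8000, 0.8000, -4.2000, 0.8000
Σ(xᵢ − x̄)² = 22.8000 ⇒ m₂ = 22.8000/5 = 4.56000
Σ(xᵢ − x̄)³ = -66.7200 ⇒ m₃ = -66.7200/5 = -13.34400
m₂^(3/2) = 4.56000^(1.5) = 9.73750
g1 = m₃ / m₂^(3/2) = -13.34400 / 9.73750 ≈ -1.370

-1.370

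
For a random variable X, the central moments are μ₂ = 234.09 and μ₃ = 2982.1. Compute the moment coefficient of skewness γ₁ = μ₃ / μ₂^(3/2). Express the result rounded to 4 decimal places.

0.8326

σ = √μ₂ = √234.09 = 15.30000
σ³ = μ₂^(3/2) = 3581.57700
γ₁ = μ₃/σ³ = 2982.1 / 3581.57700 ≈ 0.8326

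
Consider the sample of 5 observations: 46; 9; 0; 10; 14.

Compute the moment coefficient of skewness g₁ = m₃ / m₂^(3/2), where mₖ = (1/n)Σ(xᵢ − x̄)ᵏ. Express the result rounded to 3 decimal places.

1.175

x̄ = (46 + 9 + 0 + 10 + 14) / 5 = 15.8000
deviations (xᵢ − x̄): 30.2000, -6.8000, -15.8000, -5.8000, -1.8000
Σ(xᵢ − x̄)² = 1244.8000 ⇒ m₂ = 1244.8000/5 = 248.96000
Σ(xᵢ − x̄)³ = 23083.9200 ⇒ m₃ = 23083.9200/5 = 4616.78400
m₂^(3/2) = 248.96000^(1.5) = 3928.20698
g₁ = m₃ / m₂^(3/2) = 4616.78400 / 3928.20698 ≈ 1.175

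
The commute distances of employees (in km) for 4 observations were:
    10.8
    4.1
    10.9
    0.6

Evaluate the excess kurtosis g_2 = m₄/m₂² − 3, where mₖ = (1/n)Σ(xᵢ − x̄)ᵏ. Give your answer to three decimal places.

x̄ = 6.6000
Σ(xᵢ − x̄)² = 78.3800 ⇒ m₂ = 19.59500
Σ(xᵢ − x̄)⁴ = 1988.1122 ⇒ m₄ = 497.02805
m₂² = 383.96403
g_2 = m₄/m₂² − 3 = 1.29447 − 3 ≈ -1.706

-1.706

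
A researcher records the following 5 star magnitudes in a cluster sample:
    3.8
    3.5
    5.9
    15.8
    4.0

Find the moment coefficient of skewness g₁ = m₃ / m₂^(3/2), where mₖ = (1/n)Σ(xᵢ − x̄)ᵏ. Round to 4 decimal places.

x̄ = (3.8 + 3.5 + 5.9 + 15.8 + 4.0) / 5 = 6.6000
deviations (xᵢ − x̄): -2.8000, -3.1000, -0.7000, 9.2000, -2.6000
Σ(xᵢ − x̄)² = 109.3400 ⇒ m₂ = 109.3400/5 = 21.86800
Σ(xᵢ − x̄)³ = 709.0260 ⇒ m₃ = 709.0260/5 = 141.80520
m₂^(3/2) = 21.86800^(1.5) = 102.26184
g₁ = m₃ / m₂^(3/2) = 141.80520 / 102.26184 ≈ 1.3867

1.3867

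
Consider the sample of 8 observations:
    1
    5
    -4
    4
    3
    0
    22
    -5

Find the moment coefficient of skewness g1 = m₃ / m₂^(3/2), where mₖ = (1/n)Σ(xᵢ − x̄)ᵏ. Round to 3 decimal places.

1.456

x̄ = (1 + 5 - 4 + 4 + 3 + 0 + 22 - 5) / 8 = 3.2500
deviations (xᵢ − x̄): -2.2500, 1.7500, -7.2500, 0.7500, -0.2500, -3.2500, 18.7500, -8.2500
Σ(xᵢ − x̄)² = 491.5000 ⇒ m₂ = 491.5000/8 = 61.43750
Σ(xᵢ − x̄)³ = 5609.2500 ⇒ m₃ = 5609.2500/8 = 701.15625
m₂^(3/2) = 61.43750^(1.5) = 481.55989
g1 = m₃ / m₂^(3/2) = 701.15625 / 481.55989 ≈ 1.456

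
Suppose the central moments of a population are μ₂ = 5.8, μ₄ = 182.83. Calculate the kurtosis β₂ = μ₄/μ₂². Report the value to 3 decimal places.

μ₂² = 5.8² = 33.64000
μ₄/μ₂² = 182.83 / 33.64000 = 5.43490
β₂ ≈ 5.435

5.435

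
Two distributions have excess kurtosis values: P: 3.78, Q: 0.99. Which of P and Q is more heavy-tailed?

Higher excess kurtosis ⇒ heavier tails relative to the normal distribution.
3.78 vs 0.99: the larger is 3.78, so P has heavier tails.

P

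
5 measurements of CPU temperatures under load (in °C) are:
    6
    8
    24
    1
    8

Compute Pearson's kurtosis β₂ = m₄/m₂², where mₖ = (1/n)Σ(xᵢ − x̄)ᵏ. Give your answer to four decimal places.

2.8238

x̄ = 9.4000
Σ(xᵢ − x̄)² = 299.2000 ⇒ m₂ = 59.84000
Σ(xᵢ − x̄)⁴ = 50557.2160 ⇒ m₄ = 10111.44320
m₂² = 3580.82560
β₂ = m₄/m₂² = 10111.44320 / 3580.82560 ≈ 2.8238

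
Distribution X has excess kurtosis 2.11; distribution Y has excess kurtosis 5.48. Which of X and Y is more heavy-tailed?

Y

Higher excess kurtosis ⇒ heavier tails relative to the normal distribution.
2.11 vs 5.48: the larger is 5.48, so Y has heavier tails.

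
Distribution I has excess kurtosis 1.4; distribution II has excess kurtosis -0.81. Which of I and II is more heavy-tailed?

I

Higher excess kurtosis ⇒ heavier tails relative to the normal distribution.
1.4 vs -0.81: the larger is 1.4, so I has heavier tails. (I is leptokurtic — heavier-than-normal tails; the other is platykurtic.)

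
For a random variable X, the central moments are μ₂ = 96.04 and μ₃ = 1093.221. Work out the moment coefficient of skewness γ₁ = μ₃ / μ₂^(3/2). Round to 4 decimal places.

1.1615

σ = √μ₂ = √96.04 = 9.80000
σ³ = μ₂^(3/2) = 941.19200
γ₁ = μ₃/σ³ = 1093.221 / 941.19200 ≈ 1.1615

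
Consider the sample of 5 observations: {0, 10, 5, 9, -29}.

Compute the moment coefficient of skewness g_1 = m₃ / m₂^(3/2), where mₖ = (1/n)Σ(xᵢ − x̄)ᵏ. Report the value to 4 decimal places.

-1.2900

x̄ = (0 + 10 + 5 + 9 - 29) / 5 = -1.0000
deviations (xᵢ − x̄): 1.0000, 11.0000, 6.0000, 10.0000, -28.0000
Σ(xᵢ − x̄)² = 1042.0000 ⇒ m₂ = 1042.0000/5 = 208.40000
Σ(xᵢ − x̄)³ = -19404.0000 ⇒ m₃ = -19404.0000/5 = -3880.80000
m₂^(3/2) = 208.40000^(1.5) = 3008.47614
g_1 = m₃ / m₂^(3/2) = -3880.80000 / 3008.47614 ≈ -1.2900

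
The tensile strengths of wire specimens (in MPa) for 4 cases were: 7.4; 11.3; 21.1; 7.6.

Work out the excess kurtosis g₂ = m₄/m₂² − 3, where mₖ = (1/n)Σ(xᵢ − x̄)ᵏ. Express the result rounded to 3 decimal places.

x̄ = 11.8500
Σ(xᵢ − x̄)² = 123.7300 ⇒ m₂ = 30.93250
Σ(xᵢ − x̄)⁴ = 8039.4258 ⇒ m₄ = 2009.85646
m₂² = 956.81956
g₂ = m₄/m₂² − 3 = 2.10056 − 3 ≈ -0.899

-0.899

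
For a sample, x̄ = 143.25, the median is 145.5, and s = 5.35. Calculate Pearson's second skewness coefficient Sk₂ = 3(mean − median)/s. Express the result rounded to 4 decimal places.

-1.2617

Sk₂ = 3(143.25 − 145.5) / 5.35 = 3 × -2.2500 / 5.35
    = -6.7500 / 5.35 ≈ -1.2617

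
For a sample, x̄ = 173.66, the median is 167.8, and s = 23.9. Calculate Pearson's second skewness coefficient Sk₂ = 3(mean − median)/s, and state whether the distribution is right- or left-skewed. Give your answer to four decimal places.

Sk₂ = 3(173.66 − 167.8) / 23.9 = 3 × 5.8600 / 23.9
    = 17.5800 / 23.9 ≈ 0.7356
Sk₂ > 0 ⇒ mean > median ⇒ right-skewed (positive skew).

0.7356, right-skewed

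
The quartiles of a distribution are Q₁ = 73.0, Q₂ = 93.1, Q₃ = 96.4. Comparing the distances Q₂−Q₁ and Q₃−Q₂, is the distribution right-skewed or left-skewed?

Q₂ − Q₁ = 20.1;  Q₃ − Q₂ = 3.3
Q₂ − Q₁ > Q₃ − Q₂ ⇒ the lower half is more spread out ⇒ left-skewed.

left-skewed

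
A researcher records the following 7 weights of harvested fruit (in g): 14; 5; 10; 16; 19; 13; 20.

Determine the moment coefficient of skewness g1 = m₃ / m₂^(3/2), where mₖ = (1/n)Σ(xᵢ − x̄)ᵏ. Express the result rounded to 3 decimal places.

-0.478

x̄ = (14 + 5 + 10 + 16 + 19 + 13 + 20) / 7 = 13.8571
deviations (xᵢ − x̄): 0.1429, -8.8571, -3.8571, 2.1429, 5.1429, -0.8571, 6.1429
Σ(xᵢ − x̄)² = 162.8571 ⇒ m₂ = 162.8571/7 = 23.26531
Σ(xᵢ − x̄)³ = -375.1837 ⇒ m₃ = -375.1837/7 = -53.59767
m₂^(3/2) = 23.26531^(1.5) = 112.21816
g1 = m₃ / m₂^(3/2) = -53.59767 / 112.21816 ≈ -0.478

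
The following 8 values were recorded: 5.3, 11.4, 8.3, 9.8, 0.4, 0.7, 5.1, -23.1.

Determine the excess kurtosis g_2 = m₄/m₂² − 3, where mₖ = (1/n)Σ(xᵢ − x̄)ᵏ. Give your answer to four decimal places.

1.7708

x̄ = 2.2375
Σ(xᵢ − x̄)² = 843.1988 ⇒ m₂ = 105.39984
Σ(xᵢ − x̄)⁴ = 423991.3931 ⇒ m₄ = 52998.92414
m₂² = 11109.12706
g_2 = m₄/m₂² − 3 = 4.77076 − 3 ≈ 1.7708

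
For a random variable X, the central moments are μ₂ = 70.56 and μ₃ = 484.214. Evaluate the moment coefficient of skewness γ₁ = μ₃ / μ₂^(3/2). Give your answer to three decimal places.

0.817

σ = √μ₂ = √70.56 = 8.40000
σ³ = μ₂^(3/2) = 592.70400
γ₁ = μ₃/σ³ = 484.214 / 592.70400 ≈ 0.817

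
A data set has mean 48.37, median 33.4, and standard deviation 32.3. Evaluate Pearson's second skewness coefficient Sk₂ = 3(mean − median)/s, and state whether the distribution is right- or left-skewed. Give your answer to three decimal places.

1.390, right-skewed

Sk₂ = 3(48.37 − 33.4) / 32.3 = 3 × 14.9700 / 32.3
    = 44.9100 / 32.3 ≈ 1.390
Sk₂ > 0 ⇒ mean > median ⇒ right-skewed (positive skew).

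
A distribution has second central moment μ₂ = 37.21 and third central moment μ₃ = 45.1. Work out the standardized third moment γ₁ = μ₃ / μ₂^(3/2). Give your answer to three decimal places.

σ = √μ₂ = √37.21 = 6.10000
σ³ = μ₂^(3/2) = 226.98100
γ₁ = μ₃/σ³ = 45.1 / 226.98100 ≈ 0.199

0.199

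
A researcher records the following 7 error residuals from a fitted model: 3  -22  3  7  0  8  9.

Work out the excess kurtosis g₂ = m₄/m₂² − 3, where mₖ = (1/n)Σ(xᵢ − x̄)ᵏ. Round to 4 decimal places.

1.3635

x̄ = 1.1429
Σ(xᵢ − x̄)² = 686.8571 ⇒ m₂ = 98.12245
Σ(xᵢ − x̄)⁴ = 294083.1137 ⇒ m₄ = 42011.87339
m₂² = 9628.01499
g₂ = m₄/m₂² − 3 = 4.36350 − 3 ≈ 1.3635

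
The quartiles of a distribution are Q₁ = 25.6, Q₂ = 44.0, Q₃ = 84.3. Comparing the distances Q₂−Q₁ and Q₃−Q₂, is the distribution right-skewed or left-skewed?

right-skewed

Q₂ − Q₁ = 18.4;  Q₃ − Q₂ = 40.3
Q₃ − Q₂ > Q₂ − Q₁ ⇒ the upper half is more spread out ⇒ right-skewed.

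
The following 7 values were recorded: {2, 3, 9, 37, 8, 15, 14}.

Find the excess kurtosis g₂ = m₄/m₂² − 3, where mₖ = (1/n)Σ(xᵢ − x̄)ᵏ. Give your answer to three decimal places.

x̄ = 12.5714
Σ(xᵢ − x̄)² = 841.7143 ⇒ m₂ = 120.24490
Σ(xᵢ − x̄)⁴ = 377637.0262 ⇒ m₄ = 53948.14661
m₂² = 14458.83549
g₂ = m₄/m₂² − 3 = 3.73115 − 3 ≈ 0.731

0.731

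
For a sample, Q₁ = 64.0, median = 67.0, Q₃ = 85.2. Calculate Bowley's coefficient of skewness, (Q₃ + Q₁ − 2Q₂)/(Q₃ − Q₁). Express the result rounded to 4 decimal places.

numerator: Q₃ + Q₁ − 2Q₂ = 85.2 + 64.0 − 2×67.0 = 15.2000
denominator: Q₃ − Q₁ = 85.2 − 64.0 = 21.2000
Bowley skewness = 15.2000 / 21.2000 ≈ 0.7170

0.7170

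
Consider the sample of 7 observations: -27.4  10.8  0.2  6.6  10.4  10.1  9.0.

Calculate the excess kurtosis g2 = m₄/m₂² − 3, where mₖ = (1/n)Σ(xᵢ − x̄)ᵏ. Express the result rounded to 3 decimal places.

x̄ = 2.8143
Σ(xᵢ − x̄)² = 1146.7286 ⇒ m₂ = 163.81837
Σ(xᵢ − x̄)⁴ = 845303.8517 ⇒ m₄ = 120757.69311
m₂² = 26836.45748
g2 = m₄/m₂² − 3 = 4.49976 − 3 ≈ 1.500

1.500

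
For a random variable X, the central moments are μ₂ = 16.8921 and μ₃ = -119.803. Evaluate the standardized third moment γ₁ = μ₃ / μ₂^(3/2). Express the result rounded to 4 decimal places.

-1.7256

σ = √μ₂ = √16.8921 = 4.11000
σ³ = μ₂^(3/2) = 69.42653
γ₁ = μ₃/σ³ = -119.803 / 69.42653 ≈ -1.7256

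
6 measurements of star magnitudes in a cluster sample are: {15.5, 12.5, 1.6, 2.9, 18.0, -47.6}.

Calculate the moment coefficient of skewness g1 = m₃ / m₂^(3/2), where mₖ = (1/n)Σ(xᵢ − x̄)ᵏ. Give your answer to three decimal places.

x̄ = (15.5 + 12.5 + 1.6 + 2.9 + 18.0 - 47.6) / 6 = 0.4833
deviations (xᵢ − x̄): 15.0167, 12.0167, 1.1167, 2.4167, 17.5167, -48.0833
Σ(xᵢ − x̄)² = 2995.8283 ⇒ m₂ = 2995.8283/6 = 499.30472
Σ(xᵢ − x̄)³ = -100657.3196 ⇒ m₃ = -100657.3196/6 = -16776.21993
m₂^(3/2) = 499.30472^(1.5) = 11157.02767
g1 = m₃ / m₂^(3/2) = -16776.21993 / 11157.02767 ≈ -1.504

-1.504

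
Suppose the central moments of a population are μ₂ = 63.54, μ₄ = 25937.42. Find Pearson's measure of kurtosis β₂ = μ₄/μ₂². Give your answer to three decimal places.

μ₂² = 63.54² = 4037.33160
μ₄/μ₂² = 25937.42 / 4037.33160 = 6.42440
β₂ ≈ 6.424

6.424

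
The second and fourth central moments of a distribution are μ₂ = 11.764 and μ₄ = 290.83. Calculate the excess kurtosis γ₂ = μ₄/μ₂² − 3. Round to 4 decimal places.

μ₂² = 11.764² = 138.39170
μ₄/μ₂² = 290.83 / 138.39170 = 2.10150
γ₂ = 2.10150 − 3 ≈ -0.8985

-0.8985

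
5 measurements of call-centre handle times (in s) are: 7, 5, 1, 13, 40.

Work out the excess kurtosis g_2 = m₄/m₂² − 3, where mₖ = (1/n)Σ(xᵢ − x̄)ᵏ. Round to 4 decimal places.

x̄ = 13.2000
Σ(xᵢ − x̄)² = 972.8000 ⇒ m₂ = 194.56000
Σ(xᵢ − x̄)⁴ = 544020.8960 ⇒ m₄ = 108804.17920
m₂² = 37853.59360
g_2 = m₄/m₂² − 3 = 2.87434 − 3 ≈ -0.1257

-0.1257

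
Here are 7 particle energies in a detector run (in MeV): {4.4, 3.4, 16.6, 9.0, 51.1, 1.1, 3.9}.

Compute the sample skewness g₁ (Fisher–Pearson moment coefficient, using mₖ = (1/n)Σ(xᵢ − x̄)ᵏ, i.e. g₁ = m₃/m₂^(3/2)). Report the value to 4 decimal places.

1.7177

x̄ = (4.4 + 3.4 + 16.6 + 9.0 + 51.1 + 1.1 + 3.9) / 7 = 12.7857
deviations (xᵢ − x̄): -8.3857, -9.3857, 3.8143, -3.7857, 38.3143, -11.6857, -8.8857
Σ(xᵢ − x̄)² = 1870.7886 ⇒ m₂ = 1870.7886/7 = 267.25551
Σ(xᵢ − x̄)³ = 52532.1937 ⇒ m₃ = 52532.1937/7 = 7504.59910
m₂^(3/2) = 267.25551^(1.5) = 4369.08005
g₁ = m₃ / m₂^(3/2) = 7504.59910 / 4369.08005 ≈ 1.7177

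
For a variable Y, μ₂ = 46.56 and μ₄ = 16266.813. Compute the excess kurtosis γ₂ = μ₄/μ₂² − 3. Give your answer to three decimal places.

μ₂² = 46.56² = 2167.83360
μ₄/μ₂² = 16266.813 / 2167.83360 = 7.50372
γ₂ = 7.50372 − 3 ≈ 4.504

4.504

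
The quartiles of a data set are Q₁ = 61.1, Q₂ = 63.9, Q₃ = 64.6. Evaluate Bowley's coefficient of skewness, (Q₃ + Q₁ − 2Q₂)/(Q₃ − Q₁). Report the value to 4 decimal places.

numerator: Q₃ + Q₁ − 2Q₂ = 64.6 + 61.1 − 2×63.9 = -2.1000
denominator: Q₃ − Q₁ = 64.6 − 61.1 = 3.5000
Bowley skewness = -2.1000 / 3.5000 ≈ -0.6000

-0.6000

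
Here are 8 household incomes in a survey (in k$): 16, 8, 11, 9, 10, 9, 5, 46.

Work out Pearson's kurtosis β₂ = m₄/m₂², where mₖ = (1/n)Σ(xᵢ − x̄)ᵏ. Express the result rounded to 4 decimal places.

x̄ = 14.2500
Σ(xᵢ − x̄)² = 1219.5000 ⇒ m₂ = 152.43750
Σ(xᵢ − x̄)⁴ = 1027003.4063 ⇒ m₄ = 128375.42578
m₂² = 23237.19141
β₂ = m₄/m₂² = 128375.42578 / 23237.19141 ≈ 5.5246

5.5246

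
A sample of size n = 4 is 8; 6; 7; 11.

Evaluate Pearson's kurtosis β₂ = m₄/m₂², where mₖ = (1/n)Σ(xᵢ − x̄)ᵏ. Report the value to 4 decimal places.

2.0000

x̄ = 8.0000
Σ(xᵢ − x̄)² = 14.0000 ⇒ m₂ = 3.50000
Σ(xᵢ − x̄)⁴ = 98.0000 ⇒ m₄ = 24.50000
m₂² = 12.25000
β₂ = m₄/m₂² = 24.50000 / 12.25000 ≈ 2.0000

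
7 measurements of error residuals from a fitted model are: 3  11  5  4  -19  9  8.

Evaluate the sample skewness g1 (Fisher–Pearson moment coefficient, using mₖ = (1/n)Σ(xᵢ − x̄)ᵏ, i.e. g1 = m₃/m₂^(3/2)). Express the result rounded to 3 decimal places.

x̄ = (3 + 11 + 5 + 4 - 19 + 9 + 8) / 7 = 3.0000
deviations (xᵢ − x̄): 0.0000, 8.0000, 2.0000, 1.0000, -22.0000, 6.0000, 5.0000
Σ(xᵢ − x̄)² = 614.0000 ⇒ m₂ = 614.0000/7 = 87.71429
Σ(xᵢ − x̄)³ = -9786.0000 ⇒ m₃ = -9786.0000/7 = -1398.00000
m₂^(3/2) = 87.71429^(1.5) = 821.49608
g1 = m₃ / m₂^(3/2) = -1398.00000 / 821.49608 ≈ -1.702

-1.702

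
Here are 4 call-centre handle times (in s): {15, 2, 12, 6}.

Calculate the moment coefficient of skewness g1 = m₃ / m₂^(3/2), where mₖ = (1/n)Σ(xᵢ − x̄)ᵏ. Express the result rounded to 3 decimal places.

-0.096

x̄ = (15 + 2 + 12 + 6) / 4 = 8.7500
deviations (xᵢ − x̄): 6.2500, -6.7500, 3.2500, -2.7500
Σ(xᵢ − x̄)² = 102.7500 ⇒ m₂ = 102.7500/4 = 25.68750
Σ(xᵢ − x̄)³ = -49.8750 ⇒ m₃ = -49.8750/4 = -12.46875
m₂^(3/2) = 25.68750^(1.5) = 130.19154
g1 = m₃ / m₂^(3/2) = -12.46875 / 130.19154 ≈ -0.096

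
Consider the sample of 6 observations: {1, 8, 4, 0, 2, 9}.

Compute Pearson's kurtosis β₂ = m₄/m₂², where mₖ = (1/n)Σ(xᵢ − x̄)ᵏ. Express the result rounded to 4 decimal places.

x̄ = 4.0000
Σ(xᵢ − x̄)² = 70.0000 ⇒ m₂ = 11.66667
Σ(xᵢ − x̄)⁴ = 1234.0000 ⇒ m₄ = 205.66667
m₂² = 136.11111
β₂ = m₄/m₂² = 205.66667 / 136.11111 ≈ 1.5110

1.5110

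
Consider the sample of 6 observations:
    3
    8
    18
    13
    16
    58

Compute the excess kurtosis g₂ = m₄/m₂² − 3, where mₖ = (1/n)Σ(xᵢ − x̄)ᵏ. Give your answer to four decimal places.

0.6935

x̄ = 19.3333
Σ(xᵢ − x̄)² = 1943.3333 ⇒ m₂ = 323.88889
Σ(xᵢ − x̄)⁴ = 2324761.1111 ⇒ m₄ = 387460.18519
m₂² = 104904.01235
g₂ = m₄/m₂² − 3 = 3.69347 − 3 ≈ 0.6935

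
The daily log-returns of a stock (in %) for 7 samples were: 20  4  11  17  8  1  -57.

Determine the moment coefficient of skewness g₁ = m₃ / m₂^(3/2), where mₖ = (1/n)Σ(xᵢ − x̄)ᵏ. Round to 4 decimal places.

-1.7641

x̄ = (20 + 4 + 11 + 17 + 8 + 1 - 57) / 7 = 0.5714
deviations (xᵢ − x̄): 19.4286, 3.4286, 10.4286, 16.4286, 7.4286, 0.4286, -57.5714
Σ(xᵢ − x̄)² = 4137.7143 ⇒ m₂ = 4137.7143/7 = 591.10204
Σ(xᵢ − x̄)³ = -177466.5306 ⇒ m₃ = -177466.5306/7 = -25352.36152
m₂^(3/2) = 591.10204^(1.5) = 14371.22167
g₁ = m₃ / m₂^(3/2) = -25352.36152 / 14371.22167 ≈ -1.7641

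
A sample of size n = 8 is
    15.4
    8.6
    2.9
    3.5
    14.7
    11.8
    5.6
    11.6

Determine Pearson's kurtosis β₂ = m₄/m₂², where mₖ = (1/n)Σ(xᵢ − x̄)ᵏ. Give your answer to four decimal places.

x̄ = 9.2625
Σ(xᵢ − x̄)² = 166.6788 ⇒ m₂ = 20.83484
Σ(xᵢ − x̄)⁴ = 5285.9678 ⇒ m₄ = 660.74598
m₂² = 434.09071
β₂ = m₄/m₂² = 660.74598 / 434.09071 ≈ 1.5221

1.5221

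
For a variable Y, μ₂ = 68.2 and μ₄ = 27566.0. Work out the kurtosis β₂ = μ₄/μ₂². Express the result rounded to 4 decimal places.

μ₂² = 68.2² = 4651.24000
μ₄/μ₂² = 27566.0 / 4651.24000 = 5.92659
β₂ ≈ 5.9266

5.9266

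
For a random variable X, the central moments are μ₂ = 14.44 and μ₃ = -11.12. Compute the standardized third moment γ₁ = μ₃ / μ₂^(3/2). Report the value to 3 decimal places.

σ = √μ₂ = √14.44 = 3.80000
σ³ = μ₂^(3/2) = 54.87200
γ₁ = μ₃/σ³ = -11.12 / 54.87200 ≈ -0.203

-0.203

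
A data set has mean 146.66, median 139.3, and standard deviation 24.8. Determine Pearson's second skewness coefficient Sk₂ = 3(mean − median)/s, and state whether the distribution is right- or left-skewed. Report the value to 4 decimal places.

Sk₂ = 3(146.66 − 139.3) / 24.8 = 3 × 7.3600 / 24.8
    = 22.0800 / 24.8 ≈ 0.8903
Sk₂ > 0 ⇒ mean > median ⇒ right-skewed (positive skew).

0.8903, right-skewed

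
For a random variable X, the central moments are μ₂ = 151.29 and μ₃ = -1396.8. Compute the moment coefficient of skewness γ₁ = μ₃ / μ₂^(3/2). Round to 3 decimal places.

σ = √μ₂ = √151.29 = 12.30000
σ³ = μ₂^(3/2) = 1860.86700
γ₁ = μ₃/σ³ = -1396.8 / 1860.86700 ≈ -0.751

-0.751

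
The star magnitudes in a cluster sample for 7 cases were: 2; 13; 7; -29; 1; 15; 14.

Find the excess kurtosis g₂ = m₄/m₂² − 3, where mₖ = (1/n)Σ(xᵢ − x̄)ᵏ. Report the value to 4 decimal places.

x̄ = 3.2857
Σ(xᵢ − x̄)² = 1409.4286 ⇒ m₂ = 201.34694
Σ(xᵢ − x̄)⁴ = 1127663.9009 ⇒ m₄ = 161094.84298
m₂² = 40540.58975
g₂ = m₄/m₂² − 3 = 3.97367 − 3 ≈ 0.9737

0.9737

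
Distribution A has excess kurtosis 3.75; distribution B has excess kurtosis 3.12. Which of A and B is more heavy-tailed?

A

Higher excess kurtosis ⇒ heavier tails relative to the normal distribution.
3.75 vs 3.12: the larger is 3.75, so A has heavier tails.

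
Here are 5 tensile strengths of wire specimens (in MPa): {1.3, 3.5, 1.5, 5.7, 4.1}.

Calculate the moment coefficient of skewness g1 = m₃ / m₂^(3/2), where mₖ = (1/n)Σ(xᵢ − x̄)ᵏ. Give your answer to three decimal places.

x̄ = (1.3 + 3.5 + 1.5 + 5.7 + 4.1) / 5 = 3.2200
deviations (xᵢ − x̄): -1.9200, 0.2800, -1.7200, 2.4800, 0.8800
Σ(xᵢ − x̄)² = 13.6480 ⇒ m₂ = 13.6480/5 = 2.72960
Σ(xᵢ − x̄)³ = 3.7901 ⇒ m₃ = 3.7901/5 = 0.75802
m₂^(3/2) = 2.72960^(1.5) = 4.50971
g1 = m₃ / m₂^(3/2) = 0.75802 / 4.50971 ≈ 0.168

0.168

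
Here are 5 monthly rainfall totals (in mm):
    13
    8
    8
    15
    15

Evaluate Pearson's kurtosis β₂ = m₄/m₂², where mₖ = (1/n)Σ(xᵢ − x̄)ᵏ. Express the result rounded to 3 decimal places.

x̄ = 11.8000
Σ(xᵢ − x̄)² = 50.8000 ⇒ m₂ = 10.16000
Σ(xᵢ − x̄)⁴ = 628.8160 ⇒ m₄ = 125.76320
m₂² = 103.22560
β₂ = m₄/m₂² = 125.76320 / 103.22560 ≈ 1.218

1.218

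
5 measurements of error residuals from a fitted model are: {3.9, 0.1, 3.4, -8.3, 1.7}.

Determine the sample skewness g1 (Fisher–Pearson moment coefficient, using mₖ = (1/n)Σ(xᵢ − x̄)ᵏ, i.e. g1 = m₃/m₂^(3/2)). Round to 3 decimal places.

-1.180

x̄ = (3.9 + 0.1 + 3.4 - 8.3 + 1.7) / 5 = 0.1600
deviations (xᵢ − x̄): 3.7400, -0.0600, 3.2400, -8.4600, 1.5400
Σ(xᵢ − x̄)² = 98.4320 ⇒ m₂ = 98.4320/5 = 19.68640
Σ(xᵢ − x̄)³ = -515.5178 ⇒ m₃ = -515.5178/5 = -103.10357
m₂^(3/2) = 19.68640^(1.5) = 87.34729
g1 = m₃ / m₂^(3/2) = -103.10357 / 87.34729 ≈ -1.180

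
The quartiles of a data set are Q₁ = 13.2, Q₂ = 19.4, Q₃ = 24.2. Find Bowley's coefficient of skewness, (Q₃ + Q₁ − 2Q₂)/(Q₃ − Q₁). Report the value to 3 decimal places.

numerator: Q₃ + Q₁ − 2Q₂ = 24.2 + 13.2 − 2×19.4 = -1.4000
denominator: Q₃ − Q₁ = 24.2 − 13.2 = 11.0000
Bowley skewness = -1.4000 / 11.0000 ≈ -0.127

-0.127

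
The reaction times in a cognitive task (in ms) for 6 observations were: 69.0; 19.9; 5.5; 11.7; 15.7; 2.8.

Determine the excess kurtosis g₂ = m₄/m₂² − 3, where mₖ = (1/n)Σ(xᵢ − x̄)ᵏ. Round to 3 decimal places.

0.741

x̄ = 20.7667
Σ(xᵢ − x̄)² = 2990.9533 ⇒ m₂ = 498.49222
Σ(xᵢ − x̄)⁴ = 5578330.1230 ⇒ m₄ = 929721.68717
m₂² = 248494.49562
g₂ = m₄/m₂² − 3 = 3.74142 − 3 ≈ 0.741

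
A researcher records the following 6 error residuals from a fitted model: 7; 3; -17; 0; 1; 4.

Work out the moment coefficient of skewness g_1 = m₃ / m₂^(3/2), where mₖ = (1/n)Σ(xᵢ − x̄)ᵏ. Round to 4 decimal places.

x̄ = (7 + 3 - 17 + 0 + 1 + 4) / 6 = -0.3333
deviations (xᵢ − x̄): 7.3333, 3.3333, -16.6667, 0.3333, 1.3333, 4.3333
Σ(xᵢ − x̄)² = 363.3333 ⇒ m₂ = 363.3333/6 = 60.55556
Σ(xᵢ − x̄)³ = -4114.4444 ⇒ m₃ = -4114.4444/6 = -685.74074
m₂^(3/2) = 60.55556^(1.5) = 471.22789
g_1 = m₃ / m₂^(3/2) = -685.74074 / 471.22789 ≈ -1.4552

-1.4552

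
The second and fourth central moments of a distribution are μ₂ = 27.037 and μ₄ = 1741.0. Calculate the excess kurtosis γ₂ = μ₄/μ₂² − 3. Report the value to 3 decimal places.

-0.618

μ₂² = 27.037² = 730.99937
μ₄/μ₂² = 1741.0 / 730.99937 = 2.38167
γ₂ = 2.38167 − 3 ≈ -0.618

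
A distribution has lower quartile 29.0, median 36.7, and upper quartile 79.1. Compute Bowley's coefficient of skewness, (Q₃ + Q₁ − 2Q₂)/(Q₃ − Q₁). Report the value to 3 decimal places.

numerator: Q₃ + Q₁ − 2Q₂ = 79.1 + 29.0 − 2×36.7 = 34.7000
denominator: Q₃ − Q₁ = 79.1 − 29.0 = 50.1000
Bowley skewness = 34.7000 / 50.1000 ≈ 0.693

0.693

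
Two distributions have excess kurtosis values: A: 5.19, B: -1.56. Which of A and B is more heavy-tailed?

A

Higher excess kurtosis ⇒ heavier tails relative to the normal distribution.
5.19 vs -1.56: the larger is 5.19, so A has heavier tails. (A is leptokurtic — heavier-than-normal tails; the other is platykurtic.)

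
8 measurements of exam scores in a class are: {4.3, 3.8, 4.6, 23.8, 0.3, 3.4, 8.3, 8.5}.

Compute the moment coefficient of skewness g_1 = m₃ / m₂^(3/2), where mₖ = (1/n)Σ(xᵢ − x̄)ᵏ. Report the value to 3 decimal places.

1.687

x̄ = (4.3 + 3.8 + 4.6 + 23.8 + 0.3 + 3.4 + 8.3 + 8.5) / 8 = 7.1250
deviations (xᵢ − x̄): -2.8250, -3.3250, -2.5250, 16.6750, -6.8250, -3.7250, 1.1750, 1.3750
Σ(xᵢ − x̄)² = 367.1950 ⇒ m₂ = 367.1950/8 = 45.89938
Σ(xᵢ − x̄)³ = 4195.7963 ⇒ m₃ = 4195.7963/8 = 524.47453
m₂^(3/2) = 45.89938^(1.5) = 310.96403
g_1 = m₃ / m₂^(3/2) = 524.47453 / 310.96403 ≈ 1.687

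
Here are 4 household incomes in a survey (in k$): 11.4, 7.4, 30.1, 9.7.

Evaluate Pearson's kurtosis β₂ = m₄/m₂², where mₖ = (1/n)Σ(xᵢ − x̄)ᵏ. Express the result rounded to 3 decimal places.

x̄ = 14.6500
Σ(xᵢ − x̄)² = 326.3300 ⇒ m₂ = 81.58250
Σ(xᵢ − x̄)⁴ = 60453.6388 ⇒ m₄ = 15113.40971
m₂² = 6655.70431
β₂ = m₄/m₂² = 15113.40971 / 6655.70431 ≈ 2.271

2.271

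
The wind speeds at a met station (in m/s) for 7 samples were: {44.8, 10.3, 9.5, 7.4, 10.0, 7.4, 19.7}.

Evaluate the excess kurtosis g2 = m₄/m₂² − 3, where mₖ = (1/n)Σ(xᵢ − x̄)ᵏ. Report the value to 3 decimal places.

x̄ = 15.5857
Σ(xᵢ − x̄)² = 1100.5886 ⇒ m₂ = 157.22694
Σ(xᵢ − x̄)⁴ = 740810.5132 ⇒ m₄ = 105830.07331
m₂² = 24720.31028
g2 = m₄/m₂² − 3 = 4.28110 − 3 ≈ 1.281

1.281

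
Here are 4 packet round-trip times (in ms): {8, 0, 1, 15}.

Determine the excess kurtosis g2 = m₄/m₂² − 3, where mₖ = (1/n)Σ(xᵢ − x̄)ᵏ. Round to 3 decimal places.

-1.405

x̄ = 6.0000
Σ(xᵢ − x̄)² = 146.0000 ⇒ m₂ = 36.50000
Σ(xᵢ − x̄)⁴ = 8498.0000 ⇒ m₄ = 2124.50000
m₂² = 1332.25000
g2 = m₄/m₂² − 3 = 1.59467 − 3 ≈ -1.405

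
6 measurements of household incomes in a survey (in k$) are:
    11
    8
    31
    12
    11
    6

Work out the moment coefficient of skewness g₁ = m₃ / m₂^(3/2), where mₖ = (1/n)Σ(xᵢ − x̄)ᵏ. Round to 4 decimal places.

x̄ = (11 + 8 + 31 + 12 + 11 + 6) / 6 = 13.1667
deviations (xᵢ − x̄): -2.1667, -5.1667, 17.8333, -1.1667, -2.1667, -7.1667
Σ(xᵢ − x̄)² = 406.8333 ⇒ m₂ = 406.8333/6 = 67.80556
Σ(xᵢ − x̄)³ = 5143.5556 ⇒ m₃ = 5143.5556/6 = 857.25926
m₂^(3/2) = 67.80556^(1.5) = 558.33894
g₁ = m₃ / m₂^(3/2) = 857.25926 / 558.33894 ≈ 1.5354

1.5354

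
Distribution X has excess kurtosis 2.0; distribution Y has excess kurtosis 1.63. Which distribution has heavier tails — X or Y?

Higher excess kurtosis ⇒ heavier tails relative to the normal distribution.
2.0 vs 1.63: the larger is 2.0, so X has heavier tails.

X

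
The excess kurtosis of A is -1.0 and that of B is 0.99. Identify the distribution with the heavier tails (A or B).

Higher excess kurtosis ⇒ heavier tails relative to the normal distribution.
-1.0 vs 0.99: the larger is 0.99, so B has heavier tails. (B is leptokurtic — heavier-than-normal tails; the other is platykurtic.)

B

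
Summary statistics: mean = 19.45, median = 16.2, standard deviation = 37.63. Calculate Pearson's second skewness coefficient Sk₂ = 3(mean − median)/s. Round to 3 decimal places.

Sk₂ = 3(19.45 − 16.2) / 37.63 = 3 × 3.2500 / 37.63
    = 9.7500 / 37.63 ≈ 0.259

0.259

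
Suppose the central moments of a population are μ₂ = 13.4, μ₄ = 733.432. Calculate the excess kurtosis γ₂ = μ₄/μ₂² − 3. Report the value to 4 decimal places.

μ₂² = 13.4² = 179.56000
μ₄/μ₂² = 733.432 / 179.56000 = 4.08461
γ₂ = 4.08461 − 3 ≈ 1.0846

1.0846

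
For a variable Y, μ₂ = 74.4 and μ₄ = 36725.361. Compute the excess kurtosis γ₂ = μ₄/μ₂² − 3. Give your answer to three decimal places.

μ₂² = 74.4² = 5535.36000
μ₄/μ₂² = 36725.361 / 5535.36000 = 6.63468
γ₂ = 6.63468 − 3 ≈ 3.635

3.635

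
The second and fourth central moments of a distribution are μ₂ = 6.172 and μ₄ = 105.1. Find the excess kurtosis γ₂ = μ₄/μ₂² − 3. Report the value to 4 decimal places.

-0.2410

μ₂² = 6.172² = 38.09358
μ₄/μ₂² = 105.1 / 38.09358 = 2.75899
γ₂ = 2.75899 − 3 ≈ -0.2410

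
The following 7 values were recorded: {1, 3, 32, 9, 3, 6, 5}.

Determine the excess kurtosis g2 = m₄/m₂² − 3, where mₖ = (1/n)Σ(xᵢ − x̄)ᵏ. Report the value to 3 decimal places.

x̄ = 8.4286
Σ(xᵢ − x̄)² = 687.7143 ⇒ m₂ = 98.24490
Σ(xᵢ − x̄)⁴ = 313660.1691 ⇒ m₄ = 44808.59559
m₂² = 9652.05998
g2 = m₄/m₂² − 3 = 4.64239 − 3 ≈ 1.642

1.642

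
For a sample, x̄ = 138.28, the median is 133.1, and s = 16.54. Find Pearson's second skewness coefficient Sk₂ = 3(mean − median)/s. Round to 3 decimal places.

0.940

Sk₂ = 3(138.28 − 133.1) / 16.54 = 3 × 5.1800 / 16.54
    = 15.5400 / 16.54 ≈ 0.940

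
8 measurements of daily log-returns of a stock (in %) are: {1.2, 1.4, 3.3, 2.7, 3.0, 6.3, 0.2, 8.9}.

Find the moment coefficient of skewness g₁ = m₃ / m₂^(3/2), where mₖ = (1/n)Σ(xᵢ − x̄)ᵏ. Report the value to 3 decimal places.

0.908

x̄ = (1.2 + 1.4 + 3.3 + 2.7 + 3.0 + 6.3 + 0.2 + 8.9) / 8 = 3.3750
deviations (xᵢ − x̄): -2.1750, -1.9750, -0.0750, -0.6750, -0.3750, 2.9250, -3.1750, 5.5250
Σ(xᵢ − x̄)² = 58.3950 ⇒ m₂ = 58.3950/8 = 7.29938
Σ(xᵢ − x̄)³ = 143.3198 ⇒ m₃ = 143.3198/8 = 17.91497
m₂^(3/2) = 7.29938^(1.5) = 19.72098
g₁ = m₃ / m₂^(3/2) = 17.91497 / 19.72098 ≈ 0.908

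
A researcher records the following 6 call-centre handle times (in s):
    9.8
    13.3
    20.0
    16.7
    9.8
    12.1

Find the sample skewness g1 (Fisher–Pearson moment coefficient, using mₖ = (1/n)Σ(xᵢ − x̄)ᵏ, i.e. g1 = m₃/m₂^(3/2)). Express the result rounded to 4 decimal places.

0.5785

x̄ = (9.8 + 13.3 + 20.0 + 16.7 + 9.8 + 12.1) / 6 = 13.6167
deviations (xᵢ − x̄): -3.8167, -0.3167, 6.3833, 3.0833, -3.8167, -1.5167
Σ(xᵢ − x̄)² = 81.7883 ⇒ m₂ = 81.7883/6 = 13.63139
Σ(xᵢ − x̄)³ = 174.6996 ⇒ m₃ = 174.6996/6 = 29.11659
m₂^(3/2) = 13.63139^(1.5) = 50.32806
g1 = m₃ / m₂^(3/2) = 29.11659 / 50.32806 ≈ 0.5785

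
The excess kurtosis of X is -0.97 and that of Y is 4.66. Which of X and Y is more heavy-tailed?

Y

Higher excess kurtosis ⇒ heavier tails relative to the normal distribution.
-0.97 vs 4.66: the larger is 4.66, so Y has heavier tails. (Y is leptokurtic — heavier-than-normal tails; the other is platykurtic.)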